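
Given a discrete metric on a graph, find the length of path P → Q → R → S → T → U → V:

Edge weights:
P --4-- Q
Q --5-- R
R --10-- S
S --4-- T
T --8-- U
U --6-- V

Arc length = 4 + 5 + 10 + 4 + 8 + 6 = 37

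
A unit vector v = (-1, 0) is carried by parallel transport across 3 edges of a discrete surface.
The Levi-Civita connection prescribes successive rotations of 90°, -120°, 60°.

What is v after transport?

Total rotation: 90° + (-120°) + 60° = 30°. Final vector: (-0.8660, -0.5000)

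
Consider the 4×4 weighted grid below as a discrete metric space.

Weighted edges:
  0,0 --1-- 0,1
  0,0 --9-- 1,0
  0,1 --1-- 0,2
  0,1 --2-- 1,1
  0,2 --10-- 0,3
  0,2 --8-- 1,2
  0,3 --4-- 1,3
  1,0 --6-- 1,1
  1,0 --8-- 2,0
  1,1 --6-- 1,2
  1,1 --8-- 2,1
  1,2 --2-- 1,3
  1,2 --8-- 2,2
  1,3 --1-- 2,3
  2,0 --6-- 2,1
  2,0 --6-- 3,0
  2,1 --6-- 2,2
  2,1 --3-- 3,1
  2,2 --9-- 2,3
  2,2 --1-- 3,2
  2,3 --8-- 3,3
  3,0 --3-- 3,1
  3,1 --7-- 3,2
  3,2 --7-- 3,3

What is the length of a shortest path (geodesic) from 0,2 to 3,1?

Shortest path: 0,2 → 0,1 → 1,1 → 2,1 → 3,1, total weight = 14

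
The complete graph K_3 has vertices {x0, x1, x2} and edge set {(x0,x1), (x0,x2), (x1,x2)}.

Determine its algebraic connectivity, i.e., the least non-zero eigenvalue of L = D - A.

For the complete graph K_n, L = nI − J (J = all-ones matrix). J has eigenvalues n (once, eigenvector 𝟙) and 0 (multiplicity n−1), so L has eigenvalues 0 (once) and n (multiplicity n−1). Here n = 3: eigenvalue 0 once and 3 with multiplicity 2.
Laplacian eigenvalues: [0.0, 3.0, 3.0]. Algebraic connectivity (smallest non-zero eigenvalue) = 3.0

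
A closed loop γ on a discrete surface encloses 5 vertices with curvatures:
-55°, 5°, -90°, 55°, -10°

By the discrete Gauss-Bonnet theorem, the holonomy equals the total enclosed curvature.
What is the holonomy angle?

Holonomy = total enclosed curvature = (-55°) + 5° + (-90°) + 55° + (-10°) = -95°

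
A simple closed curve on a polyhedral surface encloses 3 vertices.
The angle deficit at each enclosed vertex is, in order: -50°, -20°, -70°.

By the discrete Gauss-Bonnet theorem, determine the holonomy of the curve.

Holonomy = total enclosed curvature = (-50°) + (-20°) + (-70°) = -140°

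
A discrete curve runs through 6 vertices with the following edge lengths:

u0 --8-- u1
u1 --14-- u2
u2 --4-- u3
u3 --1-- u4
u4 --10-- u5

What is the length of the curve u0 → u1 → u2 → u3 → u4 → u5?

Arc length = 8 + 14 + 4 + 1 + 10 = 37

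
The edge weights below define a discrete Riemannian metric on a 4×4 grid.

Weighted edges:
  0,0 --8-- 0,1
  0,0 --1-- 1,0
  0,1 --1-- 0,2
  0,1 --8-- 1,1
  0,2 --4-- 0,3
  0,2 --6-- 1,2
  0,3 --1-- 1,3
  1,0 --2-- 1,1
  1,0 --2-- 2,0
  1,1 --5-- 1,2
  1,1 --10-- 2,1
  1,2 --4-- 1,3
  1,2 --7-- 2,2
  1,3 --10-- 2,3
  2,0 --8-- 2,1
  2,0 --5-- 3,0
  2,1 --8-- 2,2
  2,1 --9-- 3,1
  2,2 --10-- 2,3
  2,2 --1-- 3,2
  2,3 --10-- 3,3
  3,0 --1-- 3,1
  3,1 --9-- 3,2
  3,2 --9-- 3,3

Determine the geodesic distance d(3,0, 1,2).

Shortest path: 3,0 → 2,0 → 1,0 → 1,1 → 1,2, total weight = 14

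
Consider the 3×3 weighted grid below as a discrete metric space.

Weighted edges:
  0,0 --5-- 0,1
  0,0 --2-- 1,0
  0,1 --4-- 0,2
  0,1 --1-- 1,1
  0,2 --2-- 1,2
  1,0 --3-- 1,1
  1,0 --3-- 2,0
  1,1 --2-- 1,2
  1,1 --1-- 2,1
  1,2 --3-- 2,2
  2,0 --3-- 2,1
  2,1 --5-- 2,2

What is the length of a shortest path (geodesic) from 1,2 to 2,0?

Shortest path: 1,2 → 1,1 → 2,1 → 2,0, total weight = 6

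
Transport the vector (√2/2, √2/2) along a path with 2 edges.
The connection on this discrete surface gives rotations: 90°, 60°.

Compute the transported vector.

Total rotation: 90° + 60° = 150°. Final vector: (-0.9659, -0.2588)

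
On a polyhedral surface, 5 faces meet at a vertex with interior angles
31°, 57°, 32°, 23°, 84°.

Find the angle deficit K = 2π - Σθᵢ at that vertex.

Sum of angles = 227°. K = 360° - 227° = 133° = 133π/180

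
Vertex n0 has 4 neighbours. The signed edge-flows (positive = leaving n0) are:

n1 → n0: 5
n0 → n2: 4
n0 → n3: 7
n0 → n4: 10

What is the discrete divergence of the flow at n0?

Divergence = sum of outgoing flows = (-5) + 4 + 7 + 10 = 16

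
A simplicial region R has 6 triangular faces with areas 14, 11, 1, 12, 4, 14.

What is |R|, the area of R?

14 + 11 + 1 + 12 + 4 + 14 = 56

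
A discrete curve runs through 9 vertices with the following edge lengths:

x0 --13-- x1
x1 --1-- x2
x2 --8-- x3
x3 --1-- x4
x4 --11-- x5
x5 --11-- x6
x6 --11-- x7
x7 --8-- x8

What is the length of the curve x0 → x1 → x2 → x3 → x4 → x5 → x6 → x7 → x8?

Arc length = 13 + 1 + 8 + 1 + 11 + 11 + 11 + 8 = 64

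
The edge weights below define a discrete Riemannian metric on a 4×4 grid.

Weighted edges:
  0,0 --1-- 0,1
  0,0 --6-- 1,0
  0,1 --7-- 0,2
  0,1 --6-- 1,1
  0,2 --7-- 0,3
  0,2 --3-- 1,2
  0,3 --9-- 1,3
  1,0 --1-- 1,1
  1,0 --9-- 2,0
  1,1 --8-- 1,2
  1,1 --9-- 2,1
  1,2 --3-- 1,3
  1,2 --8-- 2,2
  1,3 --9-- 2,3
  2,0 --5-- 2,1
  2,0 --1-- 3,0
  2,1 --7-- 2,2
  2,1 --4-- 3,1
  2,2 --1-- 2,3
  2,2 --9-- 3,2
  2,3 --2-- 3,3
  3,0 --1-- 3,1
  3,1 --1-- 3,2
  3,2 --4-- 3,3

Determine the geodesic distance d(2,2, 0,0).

Shortest path: 2,2 → 1,2 → 0,2 → 0,1 → 0,0, total weight = 19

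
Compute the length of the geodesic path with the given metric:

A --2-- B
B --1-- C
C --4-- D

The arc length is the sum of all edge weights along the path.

Arc length = 2 + 1 + 4 = 7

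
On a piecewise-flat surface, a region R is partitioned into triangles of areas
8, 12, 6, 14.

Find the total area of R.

8 + 12 + 6 + 14 = 40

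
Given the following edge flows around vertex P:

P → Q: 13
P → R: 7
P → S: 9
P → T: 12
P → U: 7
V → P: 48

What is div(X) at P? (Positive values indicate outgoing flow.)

Divergence = sum of outgoing flows = 13 + 7 + 9 + 12 + 7 + (-48) = 0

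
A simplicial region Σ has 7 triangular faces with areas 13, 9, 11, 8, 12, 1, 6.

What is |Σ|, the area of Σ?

13 + 9 + 11 + 8 + 12 + 1 + 6 = 60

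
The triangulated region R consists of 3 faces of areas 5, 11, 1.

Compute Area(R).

5 + 11 + 1 = 17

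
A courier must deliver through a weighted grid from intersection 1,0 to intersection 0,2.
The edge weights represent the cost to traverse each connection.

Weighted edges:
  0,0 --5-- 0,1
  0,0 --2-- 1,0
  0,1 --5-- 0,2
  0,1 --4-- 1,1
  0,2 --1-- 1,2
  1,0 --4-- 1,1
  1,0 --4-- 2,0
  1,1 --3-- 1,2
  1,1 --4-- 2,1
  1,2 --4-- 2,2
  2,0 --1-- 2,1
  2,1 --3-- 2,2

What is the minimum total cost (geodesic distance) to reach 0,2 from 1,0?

Shortest path: 1,0 → 1,1 → 1,2 → 0,2, total weight = 8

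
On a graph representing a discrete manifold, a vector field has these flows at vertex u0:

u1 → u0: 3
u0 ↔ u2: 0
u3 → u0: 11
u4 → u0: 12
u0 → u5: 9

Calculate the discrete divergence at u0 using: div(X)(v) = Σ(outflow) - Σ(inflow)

Divergence = sum of outgoing flows = (-3) + 0 + (-11) + (-12) + 9 = -17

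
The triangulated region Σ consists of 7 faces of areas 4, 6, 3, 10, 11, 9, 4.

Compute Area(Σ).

4 + 6 + 3 + 10 + 11 + 9 + 4 = 47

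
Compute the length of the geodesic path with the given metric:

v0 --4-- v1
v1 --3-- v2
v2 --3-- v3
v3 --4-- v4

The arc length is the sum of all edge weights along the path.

Arc length = 4 + 3 + 3 + 4 = 14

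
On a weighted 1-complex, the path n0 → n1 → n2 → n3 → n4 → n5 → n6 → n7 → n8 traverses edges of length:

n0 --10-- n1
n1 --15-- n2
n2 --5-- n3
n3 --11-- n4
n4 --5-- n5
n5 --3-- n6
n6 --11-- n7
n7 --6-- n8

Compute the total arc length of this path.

Arc length = 10 + 15 + 5 + 11 + 5 + 3 + 11 + 6 = 66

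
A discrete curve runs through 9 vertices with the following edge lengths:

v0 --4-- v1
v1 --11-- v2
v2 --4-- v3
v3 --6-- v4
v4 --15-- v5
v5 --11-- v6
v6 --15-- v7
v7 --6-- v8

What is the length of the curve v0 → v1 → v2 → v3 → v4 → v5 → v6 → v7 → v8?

Arc length = 4 + 11 + 4 + 6 + 15 + 11 + 15 + 6 = 72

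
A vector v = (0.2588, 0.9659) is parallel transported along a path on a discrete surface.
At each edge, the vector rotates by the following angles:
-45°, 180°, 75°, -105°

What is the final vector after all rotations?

Total rotation: (-45°) + 180° + 75° + (-105°) = 105°. Final vector: (-1, 0)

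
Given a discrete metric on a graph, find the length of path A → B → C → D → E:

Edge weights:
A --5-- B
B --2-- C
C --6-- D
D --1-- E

Arc length = 5 + 2 + 6 + 1 = 14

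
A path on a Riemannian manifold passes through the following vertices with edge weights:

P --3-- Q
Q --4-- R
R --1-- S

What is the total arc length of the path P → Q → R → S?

Arc length = 3 + 4 + 1 = 8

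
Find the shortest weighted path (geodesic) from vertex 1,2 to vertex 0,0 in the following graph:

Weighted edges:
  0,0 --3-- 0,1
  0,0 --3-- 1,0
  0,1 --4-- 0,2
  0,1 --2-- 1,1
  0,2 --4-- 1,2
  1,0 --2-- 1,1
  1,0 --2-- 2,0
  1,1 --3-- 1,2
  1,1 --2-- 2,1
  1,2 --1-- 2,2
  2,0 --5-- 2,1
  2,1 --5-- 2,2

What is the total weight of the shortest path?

Shortest path: 1,2 → 1,1 → 0,1 → 0,0, total weight = 8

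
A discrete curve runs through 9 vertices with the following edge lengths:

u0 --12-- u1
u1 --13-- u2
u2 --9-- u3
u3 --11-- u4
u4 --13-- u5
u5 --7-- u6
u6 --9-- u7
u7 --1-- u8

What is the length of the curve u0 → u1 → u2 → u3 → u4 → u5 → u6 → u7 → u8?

Arc length = 12 + 13 + 9 + 11 + 13 + 7 + 9 + 1 = 75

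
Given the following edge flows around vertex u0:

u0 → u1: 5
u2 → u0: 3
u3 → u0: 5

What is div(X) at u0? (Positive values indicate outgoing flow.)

Divergence = sum of outgoing flows = 5 + (-3) + (-5) = -3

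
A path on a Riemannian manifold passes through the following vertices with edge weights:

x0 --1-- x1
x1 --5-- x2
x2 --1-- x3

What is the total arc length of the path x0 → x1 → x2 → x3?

Arc length = 1 + 5 + 1 = 7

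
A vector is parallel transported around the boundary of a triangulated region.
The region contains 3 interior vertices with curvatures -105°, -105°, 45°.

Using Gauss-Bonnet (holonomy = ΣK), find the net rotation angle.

Holonomy = total enclosed curvature = (-105°) + (-105°) + 45° = -165°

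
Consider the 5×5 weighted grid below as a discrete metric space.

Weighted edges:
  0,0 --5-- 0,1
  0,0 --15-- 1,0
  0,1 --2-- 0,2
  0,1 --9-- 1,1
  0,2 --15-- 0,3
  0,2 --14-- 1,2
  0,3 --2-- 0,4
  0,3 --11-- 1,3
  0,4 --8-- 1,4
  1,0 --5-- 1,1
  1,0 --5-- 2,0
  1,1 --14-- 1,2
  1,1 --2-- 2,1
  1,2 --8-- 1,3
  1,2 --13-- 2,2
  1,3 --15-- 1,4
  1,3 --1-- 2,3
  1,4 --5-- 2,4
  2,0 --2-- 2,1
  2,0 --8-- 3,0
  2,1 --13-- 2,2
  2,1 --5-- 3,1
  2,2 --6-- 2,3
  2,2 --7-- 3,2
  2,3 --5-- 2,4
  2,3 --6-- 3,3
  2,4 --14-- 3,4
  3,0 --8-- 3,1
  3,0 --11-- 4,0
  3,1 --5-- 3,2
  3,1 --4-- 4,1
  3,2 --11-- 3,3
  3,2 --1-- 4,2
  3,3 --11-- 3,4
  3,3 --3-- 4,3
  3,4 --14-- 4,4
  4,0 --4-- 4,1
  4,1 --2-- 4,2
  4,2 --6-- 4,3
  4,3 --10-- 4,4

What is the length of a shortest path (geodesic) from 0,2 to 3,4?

Shortest path: 0,2 → 1,2 → 1,3 → 2,3 → 3,3 → 3,4, total weight = 40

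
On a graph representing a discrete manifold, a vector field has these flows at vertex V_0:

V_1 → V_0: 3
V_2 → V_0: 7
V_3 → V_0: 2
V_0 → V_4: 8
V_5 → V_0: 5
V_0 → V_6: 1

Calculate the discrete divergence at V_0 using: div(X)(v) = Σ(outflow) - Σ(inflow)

Divergence = sum of outgoing flows = (-3) + (-7) + (-2) + 8 + (-5) + 1 = -8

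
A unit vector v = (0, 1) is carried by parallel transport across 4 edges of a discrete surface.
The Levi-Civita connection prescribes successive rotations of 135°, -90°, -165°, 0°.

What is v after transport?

Total rotation: 135° + (-90°) + (-165°) + 0° = -120°. Final vector: (0.8660, -0.5000)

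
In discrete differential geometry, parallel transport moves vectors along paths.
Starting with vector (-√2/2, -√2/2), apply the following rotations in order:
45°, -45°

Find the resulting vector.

Total rotation: 45° + (-45°) = 0°. Final vector: (-0.7071, -0.7071)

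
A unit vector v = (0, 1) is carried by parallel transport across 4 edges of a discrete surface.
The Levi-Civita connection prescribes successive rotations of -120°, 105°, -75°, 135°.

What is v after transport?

Total rotation: (-120°) + 105° + (-75°) + 135° = 45°. Final vector: (-0.7071, 0.7071)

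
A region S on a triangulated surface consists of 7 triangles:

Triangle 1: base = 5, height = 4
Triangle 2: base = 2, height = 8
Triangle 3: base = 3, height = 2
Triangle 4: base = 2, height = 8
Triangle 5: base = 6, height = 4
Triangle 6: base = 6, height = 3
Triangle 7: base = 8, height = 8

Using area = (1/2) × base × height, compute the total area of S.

(1/2)×5×4 + (1/2)×2×8 + (1/2)×3×2 + (1/2)×2×8 + (1/2)×6×4 + (1/2)×6×3 + (1/2)×8×8 = 82.0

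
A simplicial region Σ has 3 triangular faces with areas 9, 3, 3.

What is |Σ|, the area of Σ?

9 + 3 + 3 = 15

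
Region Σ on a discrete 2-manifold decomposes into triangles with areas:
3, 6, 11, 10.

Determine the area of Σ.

3 + 6 + 11 + 10 = 30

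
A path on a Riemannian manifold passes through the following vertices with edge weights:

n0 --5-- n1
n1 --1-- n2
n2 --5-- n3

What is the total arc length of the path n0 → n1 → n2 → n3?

Arc length = 5 + 1 + 5 = 11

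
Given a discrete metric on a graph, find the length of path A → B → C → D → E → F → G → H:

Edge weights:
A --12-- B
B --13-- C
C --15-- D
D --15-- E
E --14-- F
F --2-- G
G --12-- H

Arc length = 12 + 13 + 15 + 15 + 14 + 2 + 12 = 83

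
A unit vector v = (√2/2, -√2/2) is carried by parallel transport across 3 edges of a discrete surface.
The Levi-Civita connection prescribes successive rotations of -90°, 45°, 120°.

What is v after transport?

Total rotation: (-90°) + 45° + 120° = 75°. Final vector: (0.8660, 0.5000)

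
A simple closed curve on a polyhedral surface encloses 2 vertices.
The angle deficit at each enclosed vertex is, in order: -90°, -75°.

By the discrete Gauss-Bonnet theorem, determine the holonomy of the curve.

Holonomy = total enclosed curvature = (-90°) + (-75°) = -165°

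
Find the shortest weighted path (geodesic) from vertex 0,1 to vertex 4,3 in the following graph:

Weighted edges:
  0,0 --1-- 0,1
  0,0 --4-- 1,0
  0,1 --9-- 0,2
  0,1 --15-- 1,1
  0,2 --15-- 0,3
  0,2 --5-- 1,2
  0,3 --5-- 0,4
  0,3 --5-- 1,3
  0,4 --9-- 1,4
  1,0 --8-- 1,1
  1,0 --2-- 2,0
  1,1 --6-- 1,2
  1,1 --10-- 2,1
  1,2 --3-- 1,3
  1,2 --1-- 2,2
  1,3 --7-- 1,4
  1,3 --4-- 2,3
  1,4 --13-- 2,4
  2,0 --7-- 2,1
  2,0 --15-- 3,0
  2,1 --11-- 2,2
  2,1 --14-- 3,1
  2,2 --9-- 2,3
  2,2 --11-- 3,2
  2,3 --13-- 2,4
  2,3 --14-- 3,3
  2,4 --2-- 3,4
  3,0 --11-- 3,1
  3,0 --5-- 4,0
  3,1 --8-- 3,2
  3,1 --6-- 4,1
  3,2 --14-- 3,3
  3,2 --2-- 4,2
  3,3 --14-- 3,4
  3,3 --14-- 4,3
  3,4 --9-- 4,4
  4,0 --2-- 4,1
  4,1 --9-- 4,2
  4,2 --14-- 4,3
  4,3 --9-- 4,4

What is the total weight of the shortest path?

Shortest path: 0,1 → 0,2 → 1,2 → 2,2 → 3,2 → 4,2 → 4,3, total weight = 42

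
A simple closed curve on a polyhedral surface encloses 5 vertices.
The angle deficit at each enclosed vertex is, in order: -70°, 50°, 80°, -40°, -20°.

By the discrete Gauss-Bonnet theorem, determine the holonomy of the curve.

Holonomy = total enclosed curvature = (-70°) + 50° + 80° + (-40°) + (-20°) = 0°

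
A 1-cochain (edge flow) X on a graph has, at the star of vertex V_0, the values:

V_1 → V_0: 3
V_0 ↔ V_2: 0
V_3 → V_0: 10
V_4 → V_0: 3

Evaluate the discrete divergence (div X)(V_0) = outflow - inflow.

Divergence = sum of outgoing flows = (-3) + 0 + (-10) + (-3) = -16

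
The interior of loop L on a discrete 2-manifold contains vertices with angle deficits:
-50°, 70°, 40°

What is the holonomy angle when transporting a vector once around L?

Holonomy = total enclosed curvature = (-50°) + 70° + 40° = 60°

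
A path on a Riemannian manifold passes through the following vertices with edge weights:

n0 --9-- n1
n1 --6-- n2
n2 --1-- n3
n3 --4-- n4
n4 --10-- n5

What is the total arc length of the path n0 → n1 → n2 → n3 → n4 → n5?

Arc length = 9 + 6 + 1 + 4 + 10 = 30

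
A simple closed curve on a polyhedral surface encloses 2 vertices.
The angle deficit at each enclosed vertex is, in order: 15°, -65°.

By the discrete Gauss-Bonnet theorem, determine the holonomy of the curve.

Holonomy = total enclosed curvature = 15° + (-65°) = -50°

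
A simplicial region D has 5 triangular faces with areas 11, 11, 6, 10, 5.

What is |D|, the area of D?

11 + 11 + 6 + 10 + 5 = 43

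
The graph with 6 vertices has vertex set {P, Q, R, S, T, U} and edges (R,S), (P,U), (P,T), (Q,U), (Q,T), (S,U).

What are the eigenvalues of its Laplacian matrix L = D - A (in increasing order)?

Degrees: deg(P) = 2, deg(Q) = 2, deg(R) = 1, deg(S) = 2, deg(T) = 2, deg(U) = 3.
L = D − A with rows/columns ordered (P, Q, R, S, T, U):
  [ 2,  0,  0,  0, -1, -1]
  [ 0,  2,  0,  0, -1, -1]
  [ 0,  0,  1, -1,  0,  0]
  [ 0,  0, -1,  2,  0, -1]
  [-1, -1,  0,  0,  2,  0]
  [-1, -1,  0, -1,  0,  3]
Characteristic polynomial: det(λI − L) = λ(λ² − 5λ + 2)(λ − 2)²(λ − 3).
Roots: λ = 0; (λ² − 5λ + 2) = 0 ⇒ λ = (5 ± √17)/2 ≈ 0.4384, 4.5616; (λ − 2) = 0 ⇒ λ = 2 (multiplicity 2); (λ − 3) = 0 ⇒ λ = 3.
(Check: the roots sum (with multiplicity) to 12, matching trace L = Σdeg = 2·6 = 12.)
Laplacian eigenvalues (increasing order): [0.0, 0.4384, 2.0, 2.0, 3.0, 4.5616]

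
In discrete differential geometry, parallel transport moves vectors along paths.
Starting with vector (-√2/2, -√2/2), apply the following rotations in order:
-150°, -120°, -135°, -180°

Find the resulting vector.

Total rotation: (-150°) + (-120°) + (-135°) + (-180°) = -585° ≡ 135° (mod 360°). Final vector: (1, 0)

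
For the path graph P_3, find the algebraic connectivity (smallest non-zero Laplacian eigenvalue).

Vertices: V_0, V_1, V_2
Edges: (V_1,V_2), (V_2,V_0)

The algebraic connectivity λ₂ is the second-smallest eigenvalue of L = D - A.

The path graph P_n has Laplacian eigenvalues λ_k = 2 − 2cos(kπ/n), k = 0, 1, …, n−1. Here n = 3:
k=0: 2 − 2cos(0) = 0.0; k=1: 2 − 2cos(π/3) = 1.0; k=2: 2 − 2cos(2π/3) = 3.0.
Laplacian eigenvalues: [0.0, 1.0, 3.0]. Algebraic connectivity (smallest non-zero eigenvalue) = 1.0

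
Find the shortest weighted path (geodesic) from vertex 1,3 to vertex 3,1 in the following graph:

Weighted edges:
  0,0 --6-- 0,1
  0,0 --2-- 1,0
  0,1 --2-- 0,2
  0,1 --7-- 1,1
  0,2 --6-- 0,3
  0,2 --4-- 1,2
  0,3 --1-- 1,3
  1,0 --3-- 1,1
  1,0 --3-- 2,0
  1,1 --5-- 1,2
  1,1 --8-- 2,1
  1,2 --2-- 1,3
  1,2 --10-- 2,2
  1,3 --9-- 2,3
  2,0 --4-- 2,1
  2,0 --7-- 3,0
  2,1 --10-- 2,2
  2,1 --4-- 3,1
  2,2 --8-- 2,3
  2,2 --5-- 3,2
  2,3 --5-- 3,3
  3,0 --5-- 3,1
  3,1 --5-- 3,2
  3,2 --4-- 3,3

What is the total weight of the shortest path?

Shortest path: 1,3 → 1,2 → 1,1 → 2,1 → 3,1, total weight = 19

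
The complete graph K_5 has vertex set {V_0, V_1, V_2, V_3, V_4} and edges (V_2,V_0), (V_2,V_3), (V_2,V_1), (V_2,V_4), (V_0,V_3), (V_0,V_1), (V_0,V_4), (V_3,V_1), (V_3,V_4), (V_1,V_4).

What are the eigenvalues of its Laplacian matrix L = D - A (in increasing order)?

For the complete graph K_n, L = nI − J (J = all-ones matrix). J has eigenvalues n (once, eigenvector 𝟙) and 0 (multiplicity n−1), so L has eigenvalues 0 (once) and n (multiplicity n−1). Here n = 5: eigenvalue 0 once and 5 with multiplicity 4.
Laplacian eigenvalues (increasing order): [0.0, 5.0, 5.0, 5.0, 5.0]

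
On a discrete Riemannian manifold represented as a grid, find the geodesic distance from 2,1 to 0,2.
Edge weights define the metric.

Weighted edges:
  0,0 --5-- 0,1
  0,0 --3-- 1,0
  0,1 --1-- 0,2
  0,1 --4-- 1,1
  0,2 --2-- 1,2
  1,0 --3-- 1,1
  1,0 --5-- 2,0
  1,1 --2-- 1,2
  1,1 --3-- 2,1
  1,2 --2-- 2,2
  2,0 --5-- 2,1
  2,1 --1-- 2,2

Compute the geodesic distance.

Shortest path: 2,1 → 2,2 → 1,2 → 0,2, total weight = 5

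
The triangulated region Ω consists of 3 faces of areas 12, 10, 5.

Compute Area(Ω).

12 + 10 + 5 = 27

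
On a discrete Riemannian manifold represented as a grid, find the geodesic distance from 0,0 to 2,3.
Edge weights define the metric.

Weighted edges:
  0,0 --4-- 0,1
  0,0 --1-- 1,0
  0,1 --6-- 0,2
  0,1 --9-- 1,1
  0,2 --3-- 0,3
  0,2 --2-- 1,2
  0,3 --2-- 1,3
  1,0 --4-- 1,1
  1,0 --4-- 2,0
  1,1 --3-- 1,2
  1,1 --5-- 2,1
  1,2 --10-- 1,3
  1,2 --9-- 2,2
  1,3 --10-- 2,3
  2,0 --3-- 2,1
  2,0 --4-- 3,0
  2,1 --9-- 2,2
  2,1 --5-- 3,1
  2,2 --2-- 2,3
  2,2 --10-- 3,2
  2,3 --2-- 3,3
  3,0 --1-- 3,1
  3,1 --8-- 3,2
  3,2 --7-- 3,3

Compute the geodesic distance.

Shortest path: 0,0 → 1,0 → 1,1 → 1,2 → 2,2 → 2,3, total weight = 19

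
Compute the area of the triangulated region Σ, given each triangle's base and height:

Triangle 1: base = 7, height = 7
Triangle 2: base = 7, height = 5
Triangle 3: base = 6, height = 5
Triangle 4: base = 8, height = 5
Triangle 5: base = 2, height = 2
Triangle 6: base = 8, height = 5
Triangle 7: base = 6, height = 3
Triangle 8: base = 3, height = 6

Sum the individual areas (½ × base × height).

(1/2)×7×7 + (1/2)×7×5 + (1/2)×6×5 + (1/2)×8×5 + (1/2)×2×2 + (1/2)×8×5 + (1/2)×6×3 + (1/2)×3×6 = 117.0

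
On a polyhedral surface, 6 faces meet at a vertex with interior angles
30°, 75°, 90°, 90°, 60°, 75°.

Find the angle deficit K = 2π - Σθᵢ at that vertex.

Sum of angles = 420°. K = 360° - 420° = -60°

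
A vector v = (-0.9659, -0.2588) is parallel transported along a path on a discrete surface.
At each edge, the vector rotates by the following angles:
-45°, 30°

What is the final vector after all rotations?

Total rotation: (-45°) + 30° = -15°. Final vector: (-1, 0)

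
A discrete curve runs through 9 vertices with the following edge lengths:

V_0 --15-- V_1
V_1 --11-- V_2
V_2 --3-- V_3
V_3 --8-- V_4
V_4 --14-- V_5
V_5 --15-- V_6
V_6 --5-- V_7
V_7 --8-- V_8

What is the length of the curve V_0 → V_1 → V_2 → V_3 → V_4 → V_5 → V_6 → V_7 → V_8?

Arc length = 15 + 11 + 3 + 8 + 14 + 15 + 5 + 8 = 79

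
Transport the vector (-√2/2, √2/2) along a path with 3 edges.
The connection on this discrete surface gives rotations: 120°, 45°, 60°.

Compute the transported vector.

Total rotation: 120° + 45° + 60° = 225° ≡ -135° (mod 360°). Final vector: (1, 0)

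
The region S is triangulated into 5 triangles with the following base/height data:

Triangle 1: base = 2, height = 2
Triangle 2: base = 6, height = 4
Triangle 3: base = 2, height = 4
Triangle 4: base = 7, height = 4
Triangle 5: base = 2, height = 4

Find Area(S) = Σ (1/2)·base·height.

(1/2)×2×2 + (1/2)×6×4 + (1/2)×2×4 + (1/2)×7×4 + (1/2)×2×4 = 36.0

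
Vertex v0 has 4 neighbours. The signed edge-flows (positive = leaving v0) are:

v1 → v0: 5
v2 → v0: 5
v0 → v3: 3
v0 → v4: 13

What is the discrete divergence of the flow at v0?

Divergence = sum of outgoing flows = (-5) + (-5) + 3 + 13 = 6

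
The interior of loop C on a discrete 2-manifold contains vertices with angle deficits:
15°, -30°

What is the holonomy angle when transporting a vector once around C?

Holonomy = total enclosed curvature = 15° + (-30°) = -15°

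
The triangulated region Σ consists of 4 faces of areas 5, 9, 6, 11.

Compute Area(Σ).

5 + 9 + 6 + 11 = 31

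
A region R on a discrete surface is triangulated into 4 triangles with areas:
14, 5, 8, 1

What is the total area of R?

14 + 5 + 8 + 1 = 28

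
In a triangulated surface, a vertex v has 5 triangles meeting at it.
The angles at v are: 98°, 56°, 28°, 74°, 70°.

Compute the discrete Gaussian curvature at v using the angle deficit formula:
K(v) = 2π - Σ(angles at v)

Sum of angles = 326°. K = 360° - 326° = 34° = 17π/90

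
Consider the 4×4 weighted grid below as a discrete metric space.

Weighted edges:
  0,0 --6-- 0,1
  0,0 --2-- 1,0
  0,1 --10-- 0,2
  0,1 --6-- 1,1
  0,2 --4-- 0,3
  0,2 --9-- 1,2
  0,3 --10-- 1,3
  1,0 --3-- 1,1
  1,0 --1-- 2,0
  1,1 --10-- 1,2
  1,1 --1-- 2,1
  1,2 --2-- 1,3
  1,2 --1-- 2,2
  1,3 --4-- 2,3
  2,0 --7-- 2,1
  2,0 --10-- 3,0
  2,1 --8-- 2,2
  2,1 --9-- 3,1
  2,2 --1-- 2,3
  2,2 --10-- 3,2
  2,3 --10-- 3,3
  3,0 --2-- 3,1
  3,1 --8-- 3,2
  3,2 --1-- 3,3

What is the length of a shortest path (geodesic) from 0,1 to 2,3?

Shortest path: 0,1 → 1,1 → 2,1 → 2,2 → 2,3, total weight = 16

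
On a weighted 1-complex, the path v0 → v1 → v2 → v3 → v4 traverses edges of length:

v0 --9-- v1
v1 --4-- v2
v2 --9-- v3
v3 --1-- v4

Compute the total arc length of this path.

Arc length = 9 + 4 + 9 + 1 = 23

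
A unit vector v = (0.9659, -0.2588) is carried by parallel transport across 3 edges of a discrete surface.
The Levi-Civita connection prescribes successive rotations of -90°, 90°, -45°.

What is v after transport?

Total rotation: (-90°) + 90° + (-45°) = -45°. Final vector: (0.5000, -0.8660)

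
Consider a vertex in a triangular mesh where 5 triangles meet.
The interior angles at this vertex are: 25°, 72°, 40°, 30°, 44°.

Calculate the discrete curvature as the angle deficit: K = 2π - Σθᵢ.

Sum of angles = 211°. K = 360° - 211° = 149° = 149π/180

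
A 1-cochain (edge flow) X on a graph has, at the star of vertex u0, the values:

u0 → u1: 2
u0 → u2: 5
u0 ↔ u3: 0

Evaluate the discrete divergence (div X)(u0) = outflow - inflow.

Divergence = sum of outgoing flows = 2 + 5 + 0 = 7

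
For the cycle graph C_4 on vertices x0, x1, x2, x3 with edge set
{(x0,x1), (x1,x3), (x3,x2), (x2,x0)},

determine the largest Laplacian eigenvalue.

The cycle graph C_n has Laplacian eigenvalues λ_k = 2 − 2cos(2πk/n), k = 0, 1, …, n−1. Here n = 4:
k=0: 2 − 2cos(0) = 0.0; k=1: 2 − 2cos(π/2) = 2.0; k=2: 2 − 2cos(π) = 4.0; k=3: 2 − 2cos(3π/2) = 2.0.
Laplacian eigenvalues: [0.0, 2.0, 2.0, 4.0]. Largest eigenvalue (spectral radius) = 4.0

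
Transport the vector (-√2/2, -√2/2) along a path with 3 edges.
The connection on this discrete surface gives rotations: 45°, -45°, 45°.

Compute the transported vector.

Total rotation: 45° + (-45°) + 45° = 45°. Final vector: (0, -1)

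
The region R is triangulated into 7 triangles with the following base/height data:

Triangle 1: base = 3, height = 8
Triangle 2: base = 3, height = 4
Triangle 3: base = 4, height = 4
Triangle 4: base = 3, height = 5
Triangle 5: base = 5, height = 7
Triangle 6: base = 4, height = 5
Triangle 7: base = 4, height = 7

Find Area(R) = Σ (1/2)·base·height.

(1/2)×3×8 + (1/2)×3×4 + (1/2)×4×4 + (1/2)×3×5 + (1/2)×5×7 + (1/2)×4×5 + (1/2)×4×7 = 75.0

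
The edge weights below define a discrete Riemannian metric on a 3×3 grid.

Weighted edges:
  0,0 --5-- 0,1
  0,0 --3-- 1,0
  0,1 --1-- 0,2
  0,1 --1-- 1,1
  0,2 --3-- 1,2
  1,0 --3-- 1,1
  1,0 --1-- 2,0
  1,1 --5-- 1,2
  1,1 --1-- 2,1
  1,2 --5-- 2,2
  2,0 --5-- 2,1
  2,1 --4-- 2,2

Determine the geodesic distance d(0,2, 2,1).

Shortest path: 0,2 → 0,1 → 1,1 → 2,1, total weight = 3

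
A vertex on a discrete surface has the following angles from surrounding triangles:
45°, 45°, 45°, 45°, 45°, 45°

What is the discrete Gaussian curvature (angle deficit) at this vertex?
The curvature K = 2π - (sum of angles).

Sum of angles = 270°. K = 360° - 270° = 90°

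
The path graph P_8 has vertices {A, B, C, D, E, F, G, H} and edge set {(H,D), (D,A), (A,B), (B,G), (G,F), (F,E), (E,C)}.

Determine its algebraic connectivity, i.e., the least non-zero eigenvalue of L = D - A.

The path graph P_n has Laplacian eigenvalues λ_k = 2 − 2cos(kπ/n), k = 0, 1, …, n−1. Here n = 8:
k=0: 2 − 2cos(0) = 0.0; k=1: 2 − 2cos(π/8) = 0.1522; k=2: 2 − 2cos(π/4) = 0.5858; k=3: 2 − 2cos(3π/8) = 1.2346; k=4: 2 − 2cos(π/2) = 2.0; k=5: 2 − 2cos(5π/8) = 2.7654; k=6: 2 − 2cos(3π/4) = 3.4142; k=7: 2 − 2cos(7π/8) = 3.8478.
Laplacian eigenvalues: [0.0, 0.1522, 0.5858, 1.2346, 2.0, 2.7654, 3.4142, 3.8478]. Algebraic connectivity (smallest non-zero eigenvalue) = 0.1522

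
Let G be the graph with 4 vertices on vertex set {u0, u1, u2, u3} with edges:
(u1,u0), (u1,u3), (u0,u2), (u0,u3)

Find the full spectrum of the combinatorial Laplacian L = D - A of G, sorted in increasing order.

Degrees: deg(u0) = 3, deg(u1) = 2, deg(u2) = 1, deg(u3) = 2.
L = D − A with rows/columns ordered (u0, u1, u2, u3):
  [ 3, -1, -1, -1]
  [-1,  2,  0, -1]
  [-1,  0,  1,  0]
  [-1, -1,  0,  2]
Characteristic polynomial: det(λI − L) = λ(λ − 1)(λ − 3)(λ − 4).
Roots: λ = 0; (λ − 1) = 0 ⇒ λ = 1; (λ − 3) = 0 ⇒ λ = 3; (λ − 4) = 0 ⇒ λ = 4.
(Check: the roots sum (with multiplicity) to 8, matching trace L = Σdeg = 2·4 = 8.)
Laplacian eigenvalues (increasing order): [0.0, 1.0, 3.0, 4.0]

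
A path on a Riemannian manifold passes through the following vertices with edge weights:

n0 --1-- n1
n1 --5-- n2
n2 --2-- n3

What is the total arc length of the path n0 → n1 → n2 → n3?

Arc length = 1 + 5 + 2 = 8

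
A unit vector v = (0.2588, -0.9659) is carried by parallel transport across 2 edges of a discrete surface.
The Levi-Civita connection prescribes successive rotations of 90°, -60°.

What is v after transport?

Total rotation: 90° + (-60°) = 30°. Final vector: (0.7071, -0.7071)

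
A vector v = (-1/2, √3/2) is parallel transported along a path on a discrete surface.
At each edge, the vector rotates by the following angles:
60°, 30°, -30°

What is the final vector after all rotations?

Total rotation: 60° + 30° + (-30°) = 60°. Final vector: (-1, 0)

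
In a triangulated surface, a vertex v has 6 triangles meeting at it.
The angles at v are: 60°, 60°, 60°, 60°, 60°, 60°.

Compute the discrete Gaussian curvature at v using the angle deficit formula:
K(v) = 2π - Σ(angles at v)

Sum of angles = 360°. K = 360° - 360° = 0°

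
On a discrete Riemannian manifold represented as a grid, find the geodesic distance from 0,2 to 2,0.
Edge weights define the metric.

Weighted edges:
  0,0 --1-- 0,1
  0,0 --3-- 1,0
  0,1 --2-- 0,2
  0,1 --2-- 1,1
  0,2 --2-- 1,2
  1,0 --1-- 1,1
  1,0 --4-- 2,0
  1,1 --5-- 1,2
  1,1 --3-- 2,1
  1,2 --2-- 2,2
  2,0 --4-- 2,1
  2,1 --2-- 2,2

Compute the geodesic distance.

Shortest path: 0,2 → 0,1 → 1,1 → 1,0 → 2,0, total weight = 9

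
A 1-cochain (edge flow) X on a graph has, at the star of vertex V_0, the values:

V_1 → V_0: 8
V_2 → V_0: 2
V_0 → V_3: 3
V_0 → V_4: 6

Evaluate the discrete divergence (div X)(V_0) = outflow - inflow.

Divergence = sum of outgoing flows = (-8) + (-2) + 3 + 6 = -1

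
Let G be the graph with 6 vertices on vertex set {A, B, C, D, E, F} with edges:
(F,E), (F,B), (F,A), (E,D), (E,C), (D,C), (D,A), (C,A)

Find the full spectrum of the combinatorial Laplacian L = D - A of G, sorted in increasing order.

Degrees: deg(A) = 3, deg(B) = 1, deg(C) = 3, deg(D) = 3, deg(E) = 3, deg(F) = 3.
L = D − A with rows/columns ordered (A, B, C, D, E, F):
  [ 3,  0, -1, -1,  0, -1]
  [ 0,  1,  0,  0,  0, -1]
  [-1,  0,  3, -1, -1,  0]
  [-1,  0, -1,  3, -1,  0]
  [ 0,  0, -1, -1,  3, -1]
  [-1, -1,  0,  0, -1,  3]
Characteristic polynomial: det(λI − L) = λ(λ² − 6λ + 4)(λ − 3)²(λ − 4).
Roots: λ = 0; (λ² − 6λ + 4) = 0 ⇒ λ = 3 ± √5 ≈ 0.7639, 5.2361; (λ − 3) = 0 ⇒ λ = 3 (multiplicity 2); (λ − 4) = 0 ⇒ λ = 4.
(Check: the roots sum (with multiplicity) to 16, matching trace L = Σdeg = 2·8 = 16.)
Laplacian eigenvalues (increasing order): [0.0, 0.7639, 3.0, 3.0, 4.0, 5.2361]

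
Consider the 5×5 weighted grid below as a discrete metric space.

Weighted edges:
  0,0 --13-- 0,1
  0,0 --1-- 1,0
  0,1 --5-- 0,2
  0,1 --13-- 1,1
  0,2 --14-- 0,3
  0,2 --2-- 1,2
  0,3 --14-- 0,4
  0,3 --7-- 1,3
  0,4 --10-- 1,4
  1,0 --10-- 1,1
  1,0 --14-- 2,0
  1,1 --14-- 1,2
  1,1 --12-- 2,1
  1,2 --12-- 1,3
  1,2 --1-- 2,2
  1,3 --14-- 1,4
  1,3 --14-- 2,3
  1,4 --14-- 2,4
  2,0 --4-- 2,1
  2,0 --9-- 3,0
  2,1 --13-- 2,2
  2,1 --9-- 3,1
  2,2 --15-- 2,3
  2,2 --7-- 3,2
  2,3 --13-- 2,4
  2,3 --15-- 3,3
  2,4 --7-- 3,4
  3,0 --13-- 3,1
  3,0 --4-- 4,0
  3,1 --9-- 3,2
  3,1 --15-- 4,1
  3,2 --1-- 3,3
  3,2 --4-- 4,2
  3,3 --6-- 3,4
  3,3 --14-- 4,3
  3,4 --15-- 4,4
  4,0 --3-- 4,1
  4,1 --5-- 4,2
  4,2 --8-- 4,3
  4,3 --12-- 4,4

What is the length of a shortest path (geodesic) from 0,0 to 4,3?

Shortest path: 0,0 → 0,1 → 0,2 → 1,2 → 2,2 → 3,2 → 4,2 → 4,3, total weight = 40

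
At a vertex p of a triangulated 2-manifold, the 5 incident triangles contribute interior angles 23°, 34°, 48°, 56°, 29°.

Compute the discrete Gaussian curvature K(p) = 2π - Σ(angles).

Sum of angles = 190°. K = 360° - 190° = 170° = 17π/18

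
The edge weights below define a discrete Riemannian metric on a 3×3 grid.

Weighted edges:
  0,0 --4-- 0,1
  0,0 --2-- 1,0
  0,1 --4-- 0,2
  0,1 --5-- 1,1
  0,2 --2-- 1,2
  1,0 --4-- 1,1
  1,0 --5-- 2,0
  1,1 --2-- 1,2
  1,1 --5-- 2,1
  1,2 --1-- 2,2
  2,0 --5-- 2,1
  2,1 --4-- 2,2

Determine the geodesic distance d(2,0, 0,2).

Shortest path: 2,0 → 2,1 → 2,2 → 1,2 → 0,2, total weight = 12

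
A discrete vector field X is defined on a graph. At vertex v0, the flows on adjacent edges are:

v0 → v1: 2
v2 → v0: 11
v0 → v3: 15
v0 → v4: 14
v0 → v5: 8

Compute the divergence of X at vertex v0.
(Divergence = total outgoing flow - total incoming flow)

Divergence = sum of outgoing flows = 2 + (-11) + 15 + 14 + 8 = 28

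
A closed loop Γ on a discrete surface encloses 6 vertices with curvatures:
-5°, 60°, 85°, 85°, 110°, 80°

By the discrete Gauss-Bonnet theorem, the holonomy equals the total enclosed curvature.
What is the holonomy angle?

Holonomy = total enclosed curvature = (-5°) + 60° + 85° + 85° + 110° + 80° = 415°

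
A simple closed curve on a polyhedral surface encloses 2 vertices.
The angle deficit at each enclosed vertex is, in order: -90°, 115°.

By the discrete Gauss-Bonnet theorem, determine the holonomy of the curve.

Holonomy = total enclosed curvature = (-90°) + 115° = 25°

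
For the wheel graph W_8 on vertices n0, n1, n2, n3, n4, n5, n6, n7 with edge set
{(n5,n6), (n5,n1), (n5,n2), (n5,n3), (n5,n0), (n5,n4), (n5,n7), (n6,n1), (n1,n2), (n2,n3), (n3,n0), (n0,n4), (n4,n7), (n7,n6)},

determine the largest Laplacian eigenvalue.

The wheel W_8 is the join K_1 ∨ C_7 (a hub joined to every vertex of a cycle of length 7). For a join G ∨ H (G on p vertices, H on q vertices) the Laplacian spectrum is 0, p+q, the eigenvalues of L(G) other than one 0 each shifted by +q, and the eigenvalues of L(H) other than one 0 each shifted by +p. With G = K_1 (p = 1, nothing left after dropping its 0) and H = C_7 (q = 7, eigenvalues 2 − 2cos(2πk/7), k = 0, …, 6; drop k = 0), the spectrum of W_8 is 0, 8, and 1 + (2 − 2cos(2πk/7)) = 3 − 2cos(2πk/7) for k = 1, …, 6:
k=1: 3 − 2cos(2π/7) = 1.753; k=2: 3 − 2cos(4π/7) = 3.445; k=3: 3 − 2cos(6π/7) = 4.8019; k=4: 3 − 2cos(8π/7) = 4.8019; k=5: 3 − 2cos(10π/7) = 3.445; k=6: 3 − 2cos(12π/7) = 1.753.
Laplacian eigenvalues: [0.0, 1.753, 1.753, 3.445, 3.445, 4.8019, 4.8019, 8.0]. Largest eigenvalue (spectral radius) = 8.0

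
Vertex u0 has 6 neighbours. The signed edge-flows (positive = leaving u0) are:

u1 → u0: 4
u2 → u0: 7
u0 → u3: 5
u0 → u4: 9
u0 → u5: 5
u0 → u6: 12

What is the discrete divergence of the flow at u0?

Divergence = sum of outgoing flows = (-4) + (-7) + 5 + 9 + 5 + 12 = 20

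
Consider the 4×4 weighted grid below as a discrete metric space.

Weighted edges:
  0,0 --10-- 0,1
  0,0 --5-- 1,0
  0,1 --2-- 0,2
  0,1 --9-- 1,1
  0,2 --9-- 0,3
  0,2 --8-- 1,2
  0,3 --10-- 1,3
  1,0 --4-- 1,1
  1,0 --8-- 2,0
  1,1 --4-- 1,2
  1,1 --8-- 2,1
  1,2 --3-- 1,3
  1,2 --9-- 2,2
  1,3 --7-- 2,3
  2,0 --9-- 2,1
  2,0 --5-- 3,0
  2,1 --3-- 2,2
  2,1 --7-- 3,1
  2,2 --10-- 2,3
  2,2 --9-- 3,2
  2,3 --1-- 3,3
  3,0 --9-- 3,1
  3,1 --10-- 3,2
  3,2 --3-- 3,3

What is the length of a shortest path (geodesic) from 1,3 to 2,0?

Shortest path: 1,3 → 1,2 → 1,1 → 1,0 → 2,0, total weight = 19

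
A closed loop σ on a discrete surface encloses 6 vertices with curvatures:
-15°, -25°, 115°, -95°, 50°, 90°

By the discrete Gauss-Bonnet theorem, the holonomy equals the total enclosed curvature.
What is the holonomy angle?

Holonomy = total enclosed curvature = (-15°) + (-25°) + 115° + (-95°) + 50° + 90° = 120°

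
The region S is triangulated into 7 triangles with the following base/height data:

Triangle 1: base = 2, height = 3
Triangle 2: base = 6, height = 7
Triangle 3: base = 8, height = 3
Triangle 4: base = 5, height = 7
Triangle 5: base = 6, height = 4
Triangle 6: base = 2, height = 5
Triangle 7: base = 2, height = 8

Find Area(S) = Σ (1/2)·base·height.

(1/2)×2×3 + (1/2)×6×7 + (1/2)×8×3 + (1/2)×5×7 + (1/2)×6×4 + (1/2)×2×5 + (1/2)×2×8 = 78.5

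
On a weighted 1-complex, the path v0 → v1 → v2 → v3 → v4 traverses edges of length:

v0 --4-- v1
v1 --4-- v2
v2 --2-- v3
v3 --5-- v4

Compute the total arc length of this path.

Arc length = 4 + 4 + 2 + 5 = 15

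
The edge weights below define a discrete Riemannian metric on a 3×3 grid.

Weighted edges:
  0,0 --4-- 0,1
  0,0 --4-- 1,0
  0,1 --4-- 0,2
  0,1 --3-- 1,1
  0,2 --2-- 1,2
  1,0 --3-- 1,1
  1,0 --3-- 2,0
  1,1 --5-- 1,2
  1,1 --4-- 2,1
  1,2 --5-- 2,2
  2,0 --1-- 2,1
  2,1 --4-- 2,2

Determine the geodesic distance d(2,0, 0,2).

Shortest path: 2,0 → 2,1 → 1,1 → 0,1 → 0,2, total weight = 12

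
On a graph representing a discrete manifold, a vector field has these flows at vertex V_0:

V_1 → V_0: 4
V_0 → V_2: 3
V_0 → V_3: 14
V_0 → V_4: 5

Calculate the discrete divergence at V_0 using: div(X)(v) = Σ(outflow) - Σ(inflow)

Divergence = sum of outgoing flows = (-4) + 3 + 14 + 5 = 18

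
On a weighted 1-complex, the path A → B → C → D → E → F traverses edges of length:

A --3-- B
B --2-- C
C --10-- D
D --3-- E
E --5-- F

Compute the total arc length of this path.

Arc length = 3 + 2 + 10 + 3 + 5 = 23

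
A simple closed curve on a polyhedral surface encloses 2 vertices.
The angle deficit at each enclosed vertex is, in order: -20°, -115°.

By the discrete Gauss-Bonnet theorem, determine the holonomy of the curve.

Holonomy = total enclosed curvature = (-20°) + (-115°) = -135°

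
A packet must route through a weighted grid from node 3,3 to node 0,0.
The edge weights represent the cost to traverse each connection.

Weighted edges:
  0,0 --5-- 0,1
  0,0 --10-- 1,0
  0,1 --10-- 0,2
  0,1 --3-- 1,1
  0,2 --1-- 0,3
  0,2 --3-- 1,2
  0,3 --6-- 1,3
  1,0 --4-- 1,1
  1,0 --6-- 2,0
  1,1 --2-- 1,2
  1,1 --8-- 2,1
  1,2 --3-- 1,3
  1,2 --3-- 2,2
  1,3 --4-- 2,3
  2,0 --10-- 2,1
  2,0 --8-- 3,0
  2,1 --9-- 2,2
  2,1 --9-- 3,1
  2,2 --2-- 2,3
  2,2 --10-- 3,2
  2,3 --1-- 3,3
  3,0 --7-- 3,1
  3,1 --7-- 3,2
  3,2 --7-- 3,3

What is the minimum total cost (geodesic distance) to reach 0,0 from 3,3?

Shortest path: 3,3 → 2,3 → 2,2 → 1,2 → 1,1 → 0,1 → 0,0, total weight = 16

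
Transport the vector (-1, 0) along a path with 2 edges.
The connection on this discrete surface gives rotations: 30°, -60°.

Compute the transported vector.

Total rotation: 30° + (-60°) = -30°. Final vector: (-0.8660, 0.5000)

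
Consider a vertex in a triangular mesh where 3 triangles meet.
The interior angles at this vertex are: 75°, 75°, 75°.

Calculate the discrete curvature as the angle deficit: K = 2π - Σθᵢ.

Sum of angles = 225°. K = 360° - 225° = 135°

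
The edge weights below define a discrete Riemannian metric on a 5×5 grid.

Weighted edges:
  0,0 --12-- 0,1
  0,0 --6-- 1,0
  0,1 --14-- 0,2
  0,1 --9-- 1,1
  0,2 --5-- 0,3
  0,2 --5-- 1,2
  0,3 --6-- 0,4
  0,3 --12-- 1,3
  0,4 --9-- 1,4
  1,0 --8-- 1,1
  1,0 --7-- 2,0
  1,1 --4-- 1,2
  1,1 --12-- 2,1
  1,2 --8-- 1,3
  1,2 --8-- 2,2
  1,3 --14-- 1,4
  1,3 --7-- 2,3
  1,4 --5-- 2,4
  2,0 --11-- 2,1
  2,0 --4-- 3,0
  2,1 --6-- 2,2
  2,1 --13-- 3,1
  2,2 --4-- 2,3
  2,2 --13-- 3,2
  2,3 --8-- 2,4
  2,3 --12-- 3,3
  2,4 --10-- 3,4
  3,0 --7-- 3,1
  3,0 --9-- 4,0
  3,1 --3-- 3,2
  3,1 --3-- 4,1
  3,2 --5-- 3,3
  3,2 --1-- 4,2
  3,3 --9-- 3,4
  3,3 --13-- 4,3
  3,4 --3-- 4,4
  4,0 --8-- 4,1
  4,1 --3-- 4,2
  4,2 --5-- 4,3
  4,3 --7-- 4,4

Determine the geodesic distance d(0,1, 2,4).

Shortest path: 0,1 → 1,1 → 1,2 → 2,2 → 2,3 → 2,4, total weight = 33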